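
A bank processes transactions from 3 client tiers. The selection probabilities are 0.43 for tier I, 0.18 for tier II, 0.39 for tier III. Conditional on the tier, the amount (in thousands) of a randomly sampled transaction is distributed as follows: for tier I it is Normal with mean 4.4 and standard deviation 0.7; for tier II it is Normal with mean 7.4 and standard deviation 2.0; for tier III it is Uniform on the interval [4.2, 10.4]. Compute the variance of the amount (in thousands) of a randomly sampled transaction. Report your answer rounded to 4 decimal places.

Per component, I: μ=4.4, E[X²]=19.85; II: μ=7.4, E[X²]=58.76; III: μ=7.3, E[X²]=56.4933.
E[X] = 0.43·4.4 + 0.18·7.4 + 0.39·7.3 = 6.071.
E[X²] = 0.43·19.85 + 0.18·58.76 + 0.39·56.4933 = 41.1447.
Var(X) = E[X²] − (E[X])² = 41.1447 − 36.857 = 4.28766.

4.2877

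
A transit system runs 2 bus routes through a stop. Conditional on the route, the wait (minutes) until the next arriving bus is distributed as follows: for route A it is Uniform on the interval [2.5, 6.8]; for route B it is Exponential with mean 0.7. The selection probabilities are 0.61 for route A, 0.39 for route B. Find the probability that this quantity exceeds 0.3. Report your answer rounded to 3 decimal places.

0.864

Conditional on each route, P(X > 0.3): A: 1; B: 0.651439.
By total probability, P(X > 0.3) = 0.61·1 + 0.39·0.651439 = 0.864061.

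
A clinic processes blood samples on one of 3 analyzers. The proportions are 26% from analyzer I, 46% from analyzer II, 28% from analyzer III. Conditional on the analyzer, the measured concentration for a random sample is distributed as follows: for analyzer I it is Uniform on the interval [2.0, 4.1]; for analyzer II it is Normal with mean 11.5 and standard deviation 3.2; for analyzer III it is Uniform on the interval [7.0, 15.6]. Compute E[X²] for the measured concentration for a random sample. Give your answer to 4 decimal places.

For each component E[X²] = Var + (mean)², giving I: 9.67; II: 142.49; III: 133.853.
Overall E[X²] = 0.26·9.67 + 0.46·142.49 + 0.28·133.853 = 105.539.

105.5385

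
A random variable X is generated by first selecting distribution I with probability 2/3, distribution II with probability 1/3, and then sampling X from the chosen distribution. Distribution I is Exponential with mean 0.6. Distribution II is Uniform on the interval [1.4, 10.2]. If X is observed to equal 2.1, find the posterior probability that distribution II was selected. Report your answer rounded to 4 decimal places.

0.5303

Likelihoods f(2.1 | ·): I: 0.050329; II: 0.113636.
Posterior ∝ prior × likelihood. Numerator for II: 0.333333·0.113636 = 0.0378788.
Normalizing constant: 0.666667·0.050329 + 0.333333·0.113636 = 0.0714314.
P(II | observation) = 0.0378788 / 0.0714314 = 0.530282.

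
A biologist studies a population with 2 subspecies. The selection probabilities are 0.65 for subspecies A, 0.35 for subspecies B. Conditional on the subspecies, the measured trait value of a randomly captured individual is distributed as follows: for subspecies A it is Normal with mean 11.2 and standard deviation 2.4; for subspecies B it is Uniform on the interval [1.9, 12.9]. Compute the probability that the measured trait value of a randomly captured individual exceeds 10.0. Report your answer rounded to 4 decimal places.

Conditional on each subspecies, P(X > 10.0): A: 0.691462; B: 0.263636.
By total probability, P(X > 10.0) = 0.65·0.691462 + 0.35·0.263636 = 0.541723.

0.5417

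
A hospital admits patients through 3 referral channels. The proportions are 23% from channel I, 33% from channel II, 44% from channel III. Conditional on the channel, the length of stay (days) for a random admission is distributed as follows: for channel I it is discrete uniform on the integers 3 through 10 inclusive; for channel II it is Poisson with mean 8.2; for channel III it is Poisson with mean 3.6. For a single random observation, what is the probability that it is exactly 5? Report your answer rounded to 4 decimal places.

0.1173

Conditional on each channel, P(X = 5): I: 0.125; II: 0.0848542; III: 0.13768.
By total probability, P(X = 5) = 0.23·0.125 + 0.33·0.0848542 + 0.44·0.13768 = 0.117331.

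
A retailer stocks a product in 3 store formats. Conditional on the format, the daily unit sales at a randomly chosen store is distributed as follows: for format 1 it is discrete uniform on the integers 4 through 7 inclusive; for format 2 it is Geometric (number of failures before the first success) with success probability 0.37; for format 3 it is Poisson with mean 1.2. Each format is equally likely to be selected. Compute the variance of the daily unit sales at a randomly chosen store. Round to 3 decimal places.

6.035

Per component, 1: μ=5.5, E[X²]=31.5; 2: μ=1.7027, E[X²]=7.5011; 3: μ=1.2, E[X²]=2.64.
E[X] = 0.333333·5.5 + 0.333333·1.7027 + 0.333333·1.2 = 2.8009.
E[X²] = 0.333333·31.5 + 0.333333·7.5011 + 0.333333·2.64 = 13.8804.
Var(X) = E[X²] − (E[X])² = 13.8804 − 7.84505 = 6.03532.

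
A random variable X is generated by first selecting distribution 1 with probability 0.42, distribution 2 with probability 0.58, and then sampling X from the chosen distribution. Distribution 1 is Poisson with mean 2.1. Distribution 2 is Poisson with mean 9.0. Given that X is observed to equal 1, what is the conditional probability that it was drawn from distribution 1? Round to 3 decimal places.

0.994

Likelihoods P(X=1 | ·): 1: 0.257158; 2: 0.00111069.
Posterior ∝ prior × likelihood. Numerator for 1: 0.42·0.257158 = 0.108007.
Normalizing constant: 0.42·0.257158 + 0.58·0.00111069 = 0.108651.
P(1 | observation) = 0.108007 / 0.108651 = 0.994071.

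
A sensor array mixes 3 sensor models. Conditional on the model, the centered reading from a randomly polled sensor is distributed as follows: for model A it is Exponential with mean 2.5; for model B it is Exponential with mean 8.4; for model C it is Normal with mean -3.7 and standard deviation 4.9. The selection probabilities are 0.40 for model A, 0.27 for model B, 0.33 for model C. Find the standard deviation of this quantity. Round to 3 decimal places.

Per component, A: μ=2.5, E[X²]=12.5; B: μ=8.4, E[X²]=141.12; C: μ=-3.7, E[X²]=37.7.
E[X] = 0.4·2.5 + 0.27·8.4 + 0.33·-3.7 = 2.047.
E[X²] = 0.4·12.5 + 0.27·141.12 + 0.33·37.7 = 55.5434.
Var(X) = E[X²] − (E[X])² = 55.5434 − 4.19021 = 51.3532.
SD(X) = √51.3532 = 7.16611.

7.166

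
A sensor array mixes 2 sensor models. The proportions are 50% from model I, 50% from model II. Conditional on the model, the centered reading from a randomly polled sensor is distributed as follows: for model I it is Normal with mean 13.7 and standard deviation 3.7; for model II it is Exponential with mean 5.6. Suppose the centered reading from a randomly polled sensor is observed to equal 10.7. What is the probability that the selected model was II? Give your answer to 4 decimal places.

0.2540

Likelihoods f(10.7 | ·): I: 0.0776163; II: 0.026424.
Posterior ∝ prior × likelihood. Numerator for II: 0.5·0.026424 = 0.013212.
Normalizing constant: 0.5·0.0776163 + 0.5·0.026424 = 0.0520201.
P(II | observation) = 0.013212 / 0.0520201 = 0.253979.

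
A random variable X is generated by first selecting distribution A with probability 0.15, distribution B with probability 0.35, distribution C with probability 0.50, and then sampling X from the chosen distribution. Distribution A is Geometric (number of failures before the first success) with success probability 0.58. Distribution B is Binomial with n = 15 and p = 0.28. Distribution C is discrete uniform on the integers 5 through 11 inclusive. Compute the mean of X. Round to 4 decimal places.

Component means — A: 0.724138; B: 4.2; C: 8.
E[X] = 0.15·0.724138 + 0.35·4.2 + 0.5·8 = 5.57862.

5.5786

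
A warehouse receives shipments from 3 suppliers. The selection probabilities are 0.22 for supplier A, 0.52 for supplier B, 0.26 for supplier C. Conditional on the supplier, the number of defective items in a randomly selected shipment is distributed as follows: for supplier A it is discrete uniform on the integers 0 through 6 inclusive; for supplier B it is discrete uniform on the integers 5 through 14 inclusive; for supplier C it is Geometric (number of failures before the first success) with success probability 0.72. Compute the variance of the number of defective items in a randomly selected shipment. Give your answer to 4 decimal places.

Per component, A: μ=3, E[X²]=13; B: μ=9.5, E[X²]=98.5; C: μ=0.388889, E[X²]=0.691358.
E[X] = 0.22·3 + 0.52·9.5 + 0.26·0.388889 = 5.70111.
E[X²] = 0.22·13 + 0.52·98.5 + 0.26·0.691358 = 54.2598.
Var(X) = E[X²] − (E[X])² = 54.2598 − 32.5027 = 21.7571.

21.7571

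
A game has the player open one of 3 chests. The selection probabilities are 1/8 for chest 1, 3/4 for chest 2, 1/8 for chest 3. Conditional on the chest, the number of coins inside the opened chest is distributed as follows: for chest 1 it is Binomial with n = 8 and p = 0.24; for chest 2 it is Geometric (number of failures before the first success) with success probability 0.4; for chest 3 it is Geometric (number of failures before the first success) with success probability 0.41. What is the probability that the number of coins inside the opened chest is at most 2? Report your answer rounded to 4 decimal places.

0.7752

Conditional on each chest, P(X ≤ 2): 1: 0.703278; 2: 0.784; 3: 0.794621.
By total probability, P(X ≤ 2) = 0.125·0.703278 + 0.75·0.784 + 0.125·0.794621 = 0.775237.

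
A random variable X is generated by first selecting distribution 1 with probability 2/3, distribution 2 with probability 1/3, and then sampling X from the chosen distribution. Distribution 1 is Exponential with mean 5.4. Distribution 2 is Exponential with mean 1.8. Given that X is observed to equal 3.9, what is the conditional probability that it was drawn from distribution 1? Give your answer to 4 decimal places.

Likelihoods f(3.9 | ·): 1: 0.0899392; 2: 0.0636438.
Posterior ∝ prior × likelihood. Numerator for 1: 0.666667·0.0899392 = 0.0599595.
Normalizing constant: 0.666667·0.0899392 + 0.333333·0.0636438 = 0.0811741.
P(1 | observation) = 0.0599595 / 0.0811741 = 0.738653.

0.7387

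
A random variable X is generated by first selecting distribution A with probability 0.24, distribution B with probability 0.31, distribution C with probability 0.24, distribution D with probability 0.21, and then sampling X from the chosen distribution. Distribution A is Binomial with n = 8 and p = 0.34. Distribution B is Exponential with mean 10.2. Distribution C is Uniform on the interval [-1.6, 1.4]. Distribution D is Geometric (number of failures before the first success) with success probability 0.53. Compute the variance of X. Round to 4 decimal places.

51.5934

Per component, A: μ=2.72, E[X²]=9.1936; B: μ=10.2, E[X²]=208.08; C: μ=-0.1, E[X²]=0.76; D: μ=0.886792, E[X²]=2.45959.
E[X] = 0.24·2.72 + 0.31·10.2 + 0.24·-0.1 + 0.21·0.886792 = 3.97703.
E[X²] = 0.24·9.1936 + 0.31·208.08 + 0.24·0.76 + 0.21·2.45959 = 67.4102.
Var(X) = E[X²] − (E[X])² = 67.4102 − 15.8167 = 51.5934.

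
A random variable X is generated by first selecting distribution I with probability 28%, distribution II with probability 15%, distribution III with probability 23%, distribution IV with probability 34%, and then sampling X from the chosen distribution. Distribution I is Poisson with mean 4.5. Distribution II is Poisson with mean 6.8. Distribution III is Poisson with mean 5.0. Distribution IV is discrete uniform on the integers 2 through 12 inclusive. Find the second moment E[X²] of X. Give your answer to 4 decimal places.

For each component E[X²] = Var + (mean)², giving I: 24.75; II: 53.04; III: 30; IV: 59.
Overall E[X²] = 0.28·24.75 + 0.15·53.04 + 0.23·30 + 0.34·59 = 41.846.

41.8460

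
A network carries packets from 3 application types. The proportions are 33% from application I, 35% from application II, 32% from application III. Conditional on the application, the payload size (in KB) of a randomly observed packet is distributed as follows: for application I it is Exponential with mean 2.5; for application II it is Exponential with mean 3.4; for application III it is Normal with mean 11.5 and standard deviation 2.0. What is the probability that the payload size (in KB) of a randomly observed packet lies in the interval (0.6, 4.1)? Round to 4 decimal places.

0.3842

Conditional on each application, P(0.6 < X < 4.1): I: 0.592648; II: 0.538796; III: 0.000107775.
By total probability, P(0.6 < X < 4.1) = 0.33·0.592648 + 0.35·0.538796 + 0.32·0.000107775 = 0.384187.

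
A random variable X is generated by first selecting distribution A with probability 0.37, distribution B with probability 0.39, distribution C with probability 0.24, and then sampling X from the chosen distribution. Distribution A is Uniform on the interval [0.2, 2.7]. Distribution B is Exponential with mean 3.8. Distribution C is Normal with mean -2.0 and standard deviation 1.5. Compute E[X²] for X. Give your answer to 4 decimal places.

For each component E[X²] = Var + (mean)², giving A: 2.62333; B: 28.88; C: 6.25.
Overall E[X²] = 0.37·2.62333 + 0.39·28.88 + 0.24·6.25 = 13.7338.

13.7338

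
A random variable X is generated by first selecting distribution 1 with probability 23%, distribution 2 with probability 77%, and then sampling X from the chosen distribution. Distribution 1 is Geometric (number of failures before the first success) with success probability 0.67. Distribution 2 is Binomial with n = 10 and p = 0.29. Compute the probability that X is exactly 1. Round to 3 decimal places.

0.153

Conditional on each component, P(X = 1): 1: 0.2211; 2: 0.132961.
By total probability, P(X = 1) = 0.23·0.2211 + 0.77·0.132961 = 0.153233.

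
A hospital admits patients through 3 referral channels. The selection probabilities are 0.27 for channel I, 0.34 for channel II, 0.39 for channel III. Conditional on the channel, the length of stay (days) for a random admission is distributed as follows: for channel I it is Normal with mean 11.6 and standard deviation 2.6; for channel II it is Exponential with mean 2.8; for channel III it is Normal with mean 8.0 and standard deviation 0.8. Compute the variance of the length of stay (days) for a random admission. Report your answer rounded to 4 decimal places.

Per component, I: μ=11.6, E[X²]=141.32; II: μ=2.8, E[X²]=15.68; III: μ=8, E[X²]=64.64.
E[X] = 0.27·11.6 + 0.34·2.8 + 0.39·8 = 7.204.
E[X²] = 0.27·141.32 + 0.34·15.68 + 0.39·64.64 = 68.6972.
Var(X) = E[X²] − (E[X])² = 68.6972 − 51.8976 = 16.7996.

16.7996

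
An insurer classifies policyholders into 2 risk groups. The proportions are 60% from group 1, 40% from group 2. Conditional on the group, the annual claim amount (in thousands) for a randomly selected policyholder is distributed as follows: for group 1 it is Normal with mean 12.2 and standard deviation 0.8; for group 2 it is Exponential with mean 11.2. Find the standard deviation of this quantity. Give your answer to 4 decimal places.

Per component, 1: μ=12.2, E[X²]=149.48; 2: μ=11.2, E[X²]=250.88.
E[X] = 0.6·12.2 + 0.4·11.2 = 11.8.
E[X²] = 0.6·149.48 + 0.4·250.88 = 190.04.
Var(X) = E[X²] − (E[X])² = 190.04 − 139.24 = 50.8.
SD(X) = √50.8 = 7.12741.

7.1274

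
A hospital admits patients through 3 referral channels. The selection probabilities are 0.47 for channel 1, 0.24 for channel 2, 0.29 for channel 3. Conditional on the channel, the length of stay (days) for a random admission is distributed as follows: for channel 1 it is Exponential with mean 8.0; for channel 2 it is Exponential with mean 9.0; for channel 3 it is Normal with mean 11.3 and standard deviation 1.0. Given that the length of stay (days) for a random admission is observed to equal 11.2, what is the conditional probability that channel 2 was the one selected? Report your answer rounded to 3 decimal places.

Likelihoods f(11.2 | ·): 1: 0.0308246; 2: 0.0320112; 3: 0.396953.
Posterior ∝ prior × likelihood. Numerator for 2: 0.24·0.0320112 = 0.00768269.
Normalizing constant: 0.47·0.0308246 + 0.24·0.0320112 + 0.29·0.396953 = 0.137287.
P(2 | observation) = 0.00768269 / 0.137287 = 0.055961.

0.056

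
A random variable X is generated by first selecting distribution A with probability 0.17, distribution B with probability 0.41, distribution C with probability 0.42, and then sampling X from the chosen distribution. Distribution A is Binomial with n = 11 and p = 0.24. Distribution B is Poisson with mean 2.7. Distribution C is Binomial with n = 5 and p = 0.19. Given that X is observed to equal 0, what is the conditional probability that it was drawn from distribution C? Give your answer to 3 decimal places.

0.803

Likelihoods P(X=0 | ·): A: 0.0488596; B: 0.0672055; C: 0.348678.
Posterior ∝ prior × likelihood. Numerator for C: 0.42·0.348678 = 0.146445.
Normalizing constant: 0.17·0.0488596 + 0.41·0.0672055 + 0.42·0.348678 = 0.182305.
P(C | observation) = 0.146445 / 0.182305 = 0.803295.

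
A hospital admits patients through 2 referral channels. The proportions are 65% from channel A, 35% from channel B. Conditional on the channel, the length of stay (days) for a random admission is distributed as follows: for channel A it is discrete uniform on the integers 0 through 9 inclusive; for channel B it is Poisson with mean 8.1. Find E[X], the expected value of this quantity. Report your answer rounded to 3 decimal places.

Component means — A: 4.5; B: 8.1.
E[X] = 0.65·4.5 + 0.35·8.1 = 5.76.

5.760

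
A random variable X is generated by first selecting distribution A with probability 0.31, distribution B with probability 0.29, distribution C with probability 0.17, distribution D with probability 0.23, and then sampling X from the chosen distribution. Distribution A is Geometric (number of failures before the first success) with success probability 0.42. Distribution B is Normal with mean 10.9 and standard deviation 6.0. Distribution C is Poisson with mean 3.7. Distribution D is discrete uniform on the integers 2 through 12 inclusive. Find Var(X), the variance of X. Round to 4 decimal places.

Per component, A: μ=1.38095, E[X²]=5.19501; B: μ=10.9, E[X²]=154.81; C: μ=3.7, E[X²]=17.39; D: μ=7, E[X²]=59.
E[X] = 0.31·1.38095 + 0.29·10.9 + 0.17·3.7 + 0.23·7 = 5.8281.
E[X²] = 0.31·5.19501 + 0.29·154.81 + 0.17·17.39 + 0.23·59 = 63.0317.
Var(X) = E[X²] − (E[X])² = 63.0317 − 33.9667 = 29.065.

29.0650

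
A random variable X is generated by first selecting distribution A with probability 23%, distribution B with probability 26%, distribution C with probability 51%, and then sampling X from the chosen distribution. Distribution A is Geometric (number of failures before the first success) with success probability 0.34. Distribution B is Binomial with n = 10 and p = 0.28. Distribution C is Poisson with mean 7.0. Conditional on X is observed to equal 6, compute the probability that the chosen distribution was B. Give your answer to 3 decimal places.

Likelihoods P(X=6 | ·): A: 0.0281023; B: 0.0271955; C: 0.149003.
Posterior ∝ prior × likelihood. Numerator for B: 0.26·0.0271955 = 0.00707084.
Normalizing constant: 0.23·0.0281023 + 0.26·0.0271955 + 0.51·0.149003 = 0.0895258.
P(B | observation) = 0.00707084 / 0.0895258 = 0.078981.

0.079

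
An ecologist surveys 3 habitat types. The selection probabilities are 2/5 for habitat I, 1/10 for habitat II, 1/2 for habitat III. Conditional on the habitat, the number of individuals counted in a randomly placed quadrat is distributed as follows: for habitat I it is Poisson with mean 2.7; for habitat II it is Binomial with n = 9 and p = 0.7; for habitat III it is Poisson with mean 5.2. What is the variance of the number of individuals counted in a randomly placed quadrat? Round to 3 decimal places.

5.698

Per component, I: μ=2.7, E[X²]=9.99; II: μ=6.3, E[X²]=41.58; III: μ=5.2, E[X²]=32.24.
E[X] = 0.4·2.7 + 0.1·6.3 + 0.5·5.2 = 4.31.
E[X²] = 0.4·9.99 + 0.1·41.58 + 0.5·32.24 = 24.274.
Var(X) = E[X²] − (E[X])² = 24.274 − 18.5761 = 5.6979.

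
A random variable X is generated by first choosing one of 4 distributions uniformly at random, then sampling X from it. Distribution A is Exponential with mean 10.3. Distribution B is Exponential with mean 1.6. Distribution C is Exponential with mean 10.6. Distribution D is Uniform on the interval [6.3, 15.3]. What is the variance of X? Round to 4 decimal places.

Per component, A: μ=10.3, E[X²]=212.18; B: μ=1.6, E[X²]=5.12; C: μ=10.6, E[X²]=224.72; D: μ=10.8, E[X²]=123.39.
E[X] = 0.25·10.3 + 0.25·1.6 + 0.25·10.6 + 0.25·10.8 = 8.325.
E[X²] = 0.25·212.18 + 0.25·5.12 + 0.25·224.72 + 0.25·123.39 = 141.353.
Var(X) = E[X²] − (E[X])² = 141.353 − 69.3056 = 72.0469.

72.0469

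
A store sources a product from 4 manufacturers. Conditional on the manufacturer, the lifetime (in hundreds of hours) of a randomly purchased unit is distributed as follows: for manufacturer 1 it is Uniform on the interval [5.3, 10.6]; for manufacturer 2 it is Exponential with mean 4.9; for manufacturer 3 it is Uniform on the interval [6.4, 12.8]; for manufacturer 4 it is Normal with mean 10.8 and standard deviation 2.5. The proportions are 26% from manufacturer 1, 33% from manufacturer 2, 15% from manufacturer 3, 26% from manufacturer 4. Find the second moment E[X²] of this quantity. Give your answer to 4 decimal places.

For each component E[X²] = Var + (mean)², giving 1: 65.5433; 2: 48.02; 3: 95.5733; 4: 122.89.
Overall E[X²] = 0.26·65.5433 + 0.33·48.02 + 0.15·95.5733 + 0.26·122.89 = 79.1753.

79.1753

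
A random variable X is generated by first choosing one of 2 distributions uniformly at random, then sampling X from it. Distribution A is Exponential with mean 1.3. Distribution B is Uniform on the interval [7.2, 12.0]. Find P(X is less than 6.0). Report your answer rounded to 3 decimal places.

Conditional on each component, P(X < 6.0): A: 0.990102; B: 0.
By total probability, P(X < 6.0) = 0.5·0.990102 + 0.5·0 = 0.495051.

0.495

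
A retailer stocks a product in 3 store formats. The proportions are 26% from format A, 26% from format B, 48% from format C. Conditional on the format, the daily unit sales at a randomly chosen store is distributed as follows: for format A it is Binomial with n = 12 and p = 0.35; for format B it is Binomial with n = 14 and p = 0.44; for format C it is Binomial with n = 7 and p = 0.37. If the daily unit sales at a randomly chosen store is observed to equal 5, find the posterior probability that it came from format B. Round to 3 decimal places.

Likelihoods P(X=5 | ·): A: 0.20392; B: 0.178821; C: 0.0577975.
Posterior ∝ prior × likelihood. Numerator for B: 0.26·0.178821 = 0.0464936.
Normalizing constant: 0.26·0.20392 + 0.26·0.178821 + 0.48·0.0577975 = 0.127255.
P(B | observation) = 0.0464936 / 0.127255 = 0.365356.

0.365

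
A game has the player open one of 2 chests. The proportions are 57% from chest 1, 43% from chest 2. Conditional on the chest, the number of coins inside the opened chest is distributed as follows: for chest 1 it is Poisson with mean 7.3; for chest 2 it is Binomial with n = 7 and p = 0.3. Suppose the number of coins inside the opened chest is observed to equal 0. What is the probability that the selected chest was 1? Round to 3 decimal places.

Likelihoods P(X=0 | ·): 1: 0.000675539; 2: 0.0823543.
Posterior ∝ prior × likelihood. Numerator for 1: 0.57·0.000675539 = 0.000385057.
Normalizing constant: 0.57·0.000675539 + 0.43·0.0823543 = 0.0357974.
P(1 | observation) = 0.000385057 / 0.0357974 = 0.0107566.

0.011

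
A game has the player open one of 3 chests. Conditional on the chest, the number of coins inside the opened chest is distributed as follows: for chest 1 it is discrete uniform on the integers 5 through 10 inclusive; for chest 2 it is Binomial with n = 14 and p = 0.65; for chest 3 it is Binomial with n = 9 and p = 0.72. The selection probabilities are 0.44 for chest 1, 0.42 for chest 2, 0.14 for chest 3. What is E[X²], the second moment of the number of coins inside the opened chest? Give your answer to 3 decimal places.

68.284

For each component E[X²] = Var + (mean)², giving 1: 59.1667; 2: 85.995; 3: 43.8048.
Overall E[X²] = 0.44·59.1667 + 0.42·85.995 + 0.14·43.8048 = 68.2839.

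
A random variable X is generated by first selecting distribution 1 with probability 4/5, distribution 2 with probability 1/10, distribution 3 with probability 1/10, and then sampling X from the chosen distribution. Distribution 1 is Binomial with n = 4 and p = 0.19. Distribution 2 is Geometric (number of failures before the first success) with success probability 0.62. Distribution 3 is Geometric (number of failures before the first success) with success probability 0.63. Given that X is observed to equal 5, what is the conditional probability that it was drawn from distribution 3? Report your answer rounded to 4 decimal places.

0.4707

Likelihoods P(X=5 | ·): 1: 0; 2: 0.00491258; 3: 0.00436867.
Posterior ∝ prior × likelihood. Numerator for 3: 0.1·0.00436867 = 0.000436867.
Normalizing constant: 0.8·0 + 0.1·0.00491258 + 0.1·0.00436867 = 0.000928125.
P(3 | observation) = 0.000436867 / 0.000928125 = 0.470698.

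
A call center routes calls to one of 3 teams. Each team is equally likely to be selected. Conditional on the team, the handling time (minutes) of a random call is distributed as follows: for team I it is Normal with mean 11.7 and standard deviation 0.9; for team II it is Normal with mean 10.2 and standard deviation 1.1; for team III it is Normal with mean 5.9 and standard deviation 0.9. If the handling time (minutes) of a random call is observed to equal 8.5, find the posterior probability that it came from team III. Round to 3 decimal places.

0.058

Likelihoods f(8.5 | ·): I: 0.000797072; II: 0.109869; III: 0.00683009.
Posterior ∝ prior × likelihood. Numerator for III: 0.333333·0.00683009 = 0.0022767.
Normalizing constant: 0.333333·0.000797072 + 0.333333·0.109869 + 0.333333·0.00683009 = 0.0391655.
P(III | observation) = 0.0022767 / 0.0391655 = 0.0581302.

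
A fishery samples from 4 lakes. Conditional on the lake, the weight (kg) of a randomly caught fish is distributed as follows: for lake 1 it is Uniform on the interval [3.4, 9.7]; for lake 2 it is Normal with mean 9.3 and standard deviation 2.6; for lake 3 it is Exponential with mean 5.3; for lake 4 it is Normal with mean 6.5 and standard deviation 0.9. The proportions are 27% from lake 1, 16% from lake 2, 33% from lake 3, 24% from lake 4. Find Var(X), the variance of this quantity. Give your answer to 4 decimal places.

Per component, 1: μ=6.55, E[X²]=46.21; 2: μ=9.3, E[X²]=93.25; 3: μ=5.3, E[X²]=56.18; 4: μ=6.5, E[X²]=43.06.
E[X] = 0.27·6.55 + 0.16·9.3 + 0.33·5.3 + 0.24·6.5 = 6.5655.
E[X²] = 0.27·46.21 + 0.16·93.25 + 0.33·56.18 + 0.24·43.06 = 56.2705.
Var(X) = E[X²] − (E[X])² = 56.2705 − 43.1058 = 13.1647.

13.1647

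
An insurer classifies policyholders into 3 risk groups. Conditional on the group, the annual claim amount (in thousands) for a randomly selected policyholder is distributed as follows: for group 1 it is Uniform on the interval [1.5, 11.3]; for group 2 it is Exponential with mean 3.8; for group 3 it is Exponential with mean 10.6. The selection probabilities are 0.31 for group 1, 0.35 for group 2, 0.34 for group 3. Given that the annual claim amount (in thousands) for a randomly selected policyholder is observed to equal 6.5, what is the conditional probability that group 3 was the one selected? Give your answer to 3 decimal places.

Likelihoods f(6.5 | ·): 1: 0.102041; 2: 0.0475712; 3: 0.0510954.
Posterior ∝ prior × likelihood. Numerator for 3: 0.34·0.0510954 = 0.0173724.
Normalizing constant: 0.31·0.102041 + 0.35·0.0475712 + 0.34·0.0510954 = 0.065655.
P(3 | observation) = 0.0173724 / 0.065655 = 0.264602.

0.265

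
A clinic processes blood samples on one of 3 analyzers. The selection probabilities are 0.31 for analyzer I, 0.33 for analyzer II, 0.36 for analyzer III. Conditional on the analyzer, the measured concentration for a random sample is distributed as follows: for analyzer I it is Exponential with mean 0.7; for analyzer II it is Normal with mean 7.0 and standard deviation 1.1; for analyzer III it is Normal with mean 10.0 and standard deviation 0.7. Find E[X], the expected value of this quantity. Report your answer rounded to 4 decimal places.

Component means — I: 0.7; II: 7; III: 10.
E[X] = 0.31·0.7 + 0.33·7 + 0.36·10 = 6.127.

6.1270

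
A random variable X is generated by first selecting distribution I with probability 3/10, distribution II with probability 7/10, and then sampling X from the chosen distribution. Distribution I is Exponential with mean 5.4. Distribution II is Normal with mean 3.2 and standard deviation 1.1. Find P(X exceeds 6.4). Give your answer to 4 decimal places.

Conditional on each component, P(X > 6.4): I: 0.30569; II: 0.00181241.
By total probability, P(X > 6.4) = 0.3·0.30569 + 0.7·0.00181241 = 0.0929756.

0.0930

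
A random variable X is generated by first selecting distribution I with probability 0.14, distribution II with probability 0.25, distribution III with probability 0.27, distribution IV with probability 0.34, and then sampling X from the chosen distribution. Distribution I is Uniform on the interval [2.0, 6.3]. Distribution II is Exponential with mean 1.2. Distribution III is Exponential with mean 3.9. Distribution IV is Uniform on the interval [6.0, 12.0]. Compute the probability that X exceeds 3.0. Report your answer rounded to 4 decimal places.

0.5931

Conditional on each component, P(X > 3.0): I: 0.767442; II: 0.082085; III: 0.463369; IV: 1.
By total probability, P(X > 3.0) = 0.14·0.767442 + 0.25·0.082085 + 0.27·0.463369 + 0.34·1 = 0.593073.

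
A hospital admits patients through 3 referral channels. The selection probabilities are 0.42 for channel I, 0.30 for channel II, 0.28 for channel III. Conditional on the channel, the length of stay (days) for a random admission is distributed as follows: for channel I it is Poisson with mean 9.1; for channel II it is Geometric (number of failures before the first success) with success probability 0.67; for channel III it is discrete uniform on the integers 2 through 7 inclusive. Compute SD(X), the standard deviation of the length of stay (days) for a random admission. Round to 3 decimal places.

4.246

Per component, I: μ=9.1, E[X²]=91.91; II: μ=0.492537, E[X²]=0.977723; III: μ=4.5, E[X²]=23.1667.
E[X] = 0.42·9.1 + 0.3·0.492537 + 0.28·4.5 = 5.22976.
E[X²] = 0.42·91.91 + 0.3·0.977723 + 0.28·23.1667 = 45.3822.
Var(X) = E[X²] − (E[X])² = 45.3822 − 27.3504 = 18.0318.
SD(X) = √18.0318 = 4.24638.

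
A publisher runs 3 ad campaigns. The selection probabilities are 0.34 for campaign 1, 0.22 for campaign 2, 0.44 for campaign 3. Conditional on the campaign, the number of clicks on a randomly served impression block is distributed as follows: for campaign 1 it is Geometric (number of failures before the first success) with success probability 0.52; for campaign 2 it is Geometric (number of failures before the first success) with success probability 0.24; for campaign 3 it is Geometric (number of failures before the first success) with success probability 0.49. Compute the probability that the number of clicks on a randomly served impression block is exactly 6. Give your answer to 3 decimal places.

0.016

Conditional on each campaign, P(X = 6): 1: 0.00635991; 2: 0.046248; 3: 0.00862218.
By total probability, P(X = 6) = 0.34·0.00635991 + 0.22·0.046248 + 0.44·0.00862218 = 0.0161307.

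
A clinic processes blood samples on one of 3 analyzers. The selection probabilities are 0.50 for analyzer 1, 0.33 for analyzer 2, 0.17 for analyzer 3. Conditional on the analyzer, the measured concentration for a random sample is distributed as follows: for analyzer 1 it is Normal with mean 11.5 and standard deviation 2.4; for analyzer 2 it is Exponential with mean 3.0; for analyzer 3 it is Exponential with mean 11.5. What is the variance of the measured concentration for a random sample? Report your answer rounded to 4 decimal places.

Per component, 1: μ=11.5, E[X²]=138.01; 2: μ=3, E[X²]=18; 3: μ=11.5, E[X²]=264.5.
E[X] = 0.5·11.5 + 0.33·3 + 0.17·11.5 = 8.695.
E[X²] = 0.5·138.01 + 0.33·18 + 0.17·264.5 = 119.91.
Var(X) = E[X²] − (E[X])² = 119.91 − 75.603 = 44.307.

44.3070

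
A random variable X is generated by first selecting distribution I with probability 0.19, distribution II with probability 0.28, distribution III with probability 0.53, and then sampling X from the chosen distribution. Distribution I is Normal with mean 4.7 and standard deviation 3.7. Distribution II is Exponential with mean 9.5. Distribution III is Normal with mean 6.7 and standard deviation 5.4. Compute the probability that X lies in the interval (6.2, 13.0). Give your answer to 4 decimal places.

Conditional on each component, P(6.2 < X < 13.0): I: 0.330149; II: 0.266165; III: 0.415214.
By total probability, P(6.2 < X < 13.0) = 0.19·0.330149 + 0.28·0.266165 + 0.53·0.415214 = 0.357318.

0.3573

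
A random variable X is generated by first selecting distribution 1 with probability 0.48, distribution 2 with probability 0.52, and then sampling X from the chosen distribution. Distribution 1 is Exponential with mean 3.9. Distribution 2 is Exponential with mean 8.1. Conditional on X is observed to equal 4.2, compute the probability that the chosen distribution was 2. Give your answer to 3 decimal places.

0.477

Likelihoods f(4.2 | ·): 1: 0.0873441; 2: 0.0735064.
Posterior ∝ prior × likelihood. Numerator for 2: 0.52·0.0735064 = 0.0382233.
Normalizing constant: 0.48·0.0873441 + 0.52·0.0735064 = 0.0801485.
P(2 | observation) = 0.0382233 / 0.0801485 = 0.476906.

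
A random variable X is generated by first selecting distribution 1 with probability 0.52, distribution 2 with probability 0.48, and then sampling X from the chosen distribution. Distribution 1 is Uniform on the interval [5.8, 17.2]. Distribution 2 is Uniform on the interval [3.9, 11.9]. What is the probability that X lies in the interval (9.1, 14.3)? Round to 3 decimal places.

Conditional on each component, P(9.1 < X < 14.3): 1: 0.45614; 2: 0.35.
By total probability, P(9.1 < X < 14.3) = 0.52·0.45614 + 0.48·0.35 = 0.405193.

0.405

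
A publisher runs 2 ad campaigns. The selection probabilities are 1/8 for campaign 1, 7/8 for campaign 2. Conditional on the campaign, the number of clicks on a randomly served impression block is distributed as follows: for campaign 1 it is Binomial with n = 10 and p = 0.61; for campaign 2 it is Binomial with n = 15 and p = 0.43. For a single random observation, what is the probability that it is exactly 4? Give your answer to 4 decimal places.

0.0971

Conditional on each campaign, P(X = 4): 1: 0.102312; 2: 0.0963008.
By total probability, P(X = 4) = 0.125·0.102312 + 0.875·0.0963008 = 0.0970522.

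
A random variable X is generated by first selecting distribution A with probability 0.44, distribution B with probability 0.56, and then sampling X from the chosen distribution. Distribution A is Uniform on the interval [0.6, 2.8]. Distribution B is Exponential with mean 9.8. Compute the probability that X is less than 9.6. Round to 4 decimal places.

0.7897

Conditional on each component, P(X < 9.6): A: 1; B: 0.624536.
By total probability, P(X < 9.6) = 0.44·1 + 0.56·0.624536 = 0.78974.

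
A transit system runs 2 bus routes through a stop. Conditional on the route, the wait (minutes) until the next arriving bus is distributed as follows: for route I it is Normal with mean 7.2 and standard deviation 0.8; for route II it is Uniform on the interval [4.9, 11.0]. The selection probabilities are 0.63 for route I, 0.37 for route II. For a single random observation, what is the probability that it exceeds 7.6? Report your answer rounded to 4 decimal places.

0.4006

Conditional on each route, P(X > 7.6): I: 0.308538; II: 0.557377.
By total probability, P(X > 7.6) = 0.63·0.308538 + 0.37·0.557377 = 0.400608.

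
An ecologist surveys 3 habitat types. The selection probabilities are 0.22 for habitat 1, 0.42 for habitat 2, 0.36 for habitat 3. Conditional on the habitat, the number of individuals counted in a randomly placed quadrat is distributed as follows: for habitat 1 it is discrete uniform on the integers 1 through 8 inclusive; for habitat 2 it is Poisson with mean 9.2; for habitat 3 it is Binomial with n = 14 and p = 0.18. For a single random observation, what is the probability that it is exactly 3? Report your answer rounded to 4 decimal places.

Conditional on each habitat, P(X = 3): 1: 0.125; 2: 0.013113; 3: 0.239261.
By total probability, P(X = 3) = 0.22·0.125 + 0.42·0.013113 + 0.36·0.239261 = 0.119141.

0.1191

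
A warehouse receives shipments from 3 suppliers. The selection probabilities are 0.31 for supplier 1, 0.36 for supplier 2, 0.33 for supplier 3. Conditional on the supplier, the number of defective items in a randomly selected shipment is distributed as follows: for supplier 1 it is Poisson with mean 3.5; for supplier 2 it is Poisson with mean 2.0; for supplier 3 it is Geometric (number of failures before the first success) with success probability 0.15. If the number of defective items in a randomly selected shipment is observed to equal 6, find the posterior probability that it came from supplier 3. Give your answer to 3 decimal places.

Likelihoods P(X=6 | ·): 1: 0.0770983; 2: 0.0120298; 3: 0.0565724.
Posterior ∝ prior × likelihood. Numerator for 3: 0.33·0.0565724 = 0.0186689.
Normalizing constant: 0.31·0.0770983 + 0.36·0.0120298 + 0.33·0.0565724 = 0.0469001.
P(3 | observation) = 0.0186689 / 0.0469001 = 0.398057.

0.398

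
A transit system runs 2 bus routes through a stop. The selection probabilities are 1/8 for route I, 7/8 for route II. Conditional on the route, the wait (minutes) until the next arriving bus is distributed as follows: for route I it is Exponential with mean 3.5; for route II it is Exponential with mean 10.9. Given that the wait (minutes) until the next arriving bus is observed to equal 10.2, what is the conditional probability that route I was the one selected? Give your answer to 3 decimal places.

0.058

Likelihoods f(10.2 | ·): I: 0.0154979; II: 0.035989.
Posterior ∝ prior × likelihood. Numerator for I: 0.125·0.0154979 = 0.00193724.
Normalizing constant: 0.125·0.0154979 + 0.875·0.035989 = 0.0334276.
P(I | observation) = 0.00193724 / 0.0334276 = 0.0579534.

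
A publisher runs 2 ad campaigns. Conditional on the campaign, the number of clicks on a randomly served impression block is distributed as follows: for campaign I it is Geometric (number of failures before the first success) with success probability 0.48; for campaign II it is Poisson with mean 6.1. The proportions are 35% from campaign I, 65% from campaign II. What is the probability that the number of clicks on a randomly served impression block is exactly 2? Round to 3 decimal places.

Conditional on each campaign, P(X = 2): I: 0.129792; II: 0.0417286.
By total probability, P(X = 2) = 0.35·0.129792 + 0.65·0.0417286 = 0.0725508.

0.073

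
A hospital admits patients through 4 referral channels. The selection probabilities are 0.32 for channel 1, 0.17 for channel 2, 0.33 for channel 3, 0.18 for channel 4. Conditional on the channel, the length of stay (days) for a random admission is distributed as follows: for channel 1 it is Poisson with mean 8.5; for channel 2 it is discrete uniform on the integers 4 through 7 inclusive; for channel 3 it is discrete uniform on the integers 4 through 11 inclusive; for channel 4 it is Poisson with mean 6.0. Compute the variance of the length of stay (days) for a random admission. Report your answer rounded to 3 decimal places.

7.066

Per component, 1: μ=8.5, E[X²]=80.75; 2: μ=5.5, E[X²]=31.5; 3: μ=7.5, E[X²]=61.5; 4: μ=6, E[X²]=42.
E[X] = 0.32·8.5 + 0.17·5.5 + 0.33·7.5 + 0.18·6 = 7.21.
E[X²] = 0.32·80.75 + 0.17·31.5 + 0.33·61.5 + 0.18·42 = 59.05.
Var(X) = E[X²] − (E[X])² = 59.05 − 51.9841 = 7.0659.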